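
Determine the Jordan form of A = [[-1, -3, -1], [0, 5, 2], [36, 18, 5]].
The characteristic polynomial is det(xI - A) = (x - 5)^2(x + 1), so the eigenvalues are -1 (algebraic multiplicity 1), 5 (algebraic multiplicity 2).

For λ = -1: algebraic multiplicity 1 gives one 1×1 block.

For λ = 5: rank(A - 5I) = 2, rank((A - 5I)^2) = 1. The eigenspace has dimension 3 - 2 = 1, so there is 1 Jordan block; the rank sequence gives block sizes [2].

Assembling the blocks gives the Jordan form J above.

J = [[-1, 0, 0], [0, 5, 1], [0, 0, 5]]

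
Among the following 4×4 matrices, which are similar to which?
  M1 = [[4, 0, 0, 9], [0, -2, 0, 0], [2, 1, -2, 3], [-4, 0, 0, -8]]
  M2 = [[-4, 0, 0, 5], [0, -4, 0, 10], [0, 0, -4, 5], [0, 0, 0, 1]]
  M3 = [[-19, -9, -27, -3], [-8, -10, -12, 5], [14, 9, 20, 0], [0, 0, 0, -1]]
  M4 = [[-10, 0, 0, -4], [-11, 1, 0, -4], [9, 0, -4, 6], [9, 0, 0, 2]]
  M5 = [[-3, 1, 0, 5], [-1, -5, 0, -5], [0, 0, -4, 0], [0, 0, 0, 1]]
Characteristic polynomials: χ_{M1} = (x + 2)^4, χ_{M2} = (x - 1)(x + 4)^3, χ_{M3} = (x + 1)^2(x + 4)^2, χ_{M4} = (x - 1)(x + 4)^3, χ_{M5} = (x - 1)(x + 4)^3.

{M1}: invariant factors (x + 2)^2, (x + 2)^2.

{M2}: invariant factors x + 4, x + 4, (x - 1)(x + 4).

{M3}: invariant factors (x + 1)^2(x + 4)^2.

{M4, M5}: invariant factors x + 4, (x - 1)(x + 4)^2.

Matrices are similar if and only if their invariant-factor lists agree; the partition into similarity classes is {M1}, {M2}, {M3}, {M4, M5}.

4 classes: {M1}, {M2}, {M3}, {M4, M5}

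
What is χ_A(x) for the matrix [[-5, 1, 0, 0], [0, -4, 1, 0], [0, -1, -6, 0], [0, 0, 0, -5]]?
χ_A(x) = (x + 5)^4

xI - A = [[x + 5, -1, 0, 0], [0, x + 4, -1, 0], [0, 1, x + 6, 0], [0, 0, 0, x + 5]].

Expanding det(xI - A) along the first row:
det(xI - A) = + (x + 5)·det([[x + 4, -1, 0], [1, x + 6, 0], [0, 0, x + 5]]) - (-1)·det([[0, -1, 0], [0, x + 6, 0], [0, 0, x + 5]]) + (0)·det([[0, x + 4, 0], [0, 1, 0], [0, 0, x + 5]]) - (0)·det([[0, x + 4, -1], [0, 1, x + 6], [0, 0, 0]]).

Evaluating gives χ_A(x) = x^4 + 20x^3 + 150x^2 + 500x + 625 = (x + 5)^4.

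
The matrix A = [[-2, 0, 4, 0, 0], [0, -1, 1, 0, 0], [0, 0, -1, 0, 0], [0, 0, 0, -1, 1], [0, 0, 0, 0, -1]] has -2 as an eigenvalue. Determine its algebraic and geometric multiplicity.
The characteristic polynomial is (x + 1)^4(x + 2), so the factor x + 2 appears with exponent 1: the algebraic multiplicity is 1.

rank(A + 2I) = 4, so the eigenspace has dimension 5 - 4 = 1: the geometric multiplicity is 1.

algebraic multiplicity 1, geometric multiplicity 1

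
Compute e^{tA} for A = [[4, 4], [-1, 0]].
A has Jordan form J = [[2, 1], [0, 2]] with A = PJP^{-1}, so e^{tA} = P e^{tJ} P^{-1}.

For a Jordan block J_k(λ), e^{tJ_k(λ)} = e^{λt} · (I + tN + t^2 N^2/2! + ... + t^{k-1} N^{k-1}/(k-1)!) where N is the nilpotent superdiagonal part.

Assembling the blocks and conjugating back gives the entries of e^{tA} as shown above.

e^{tA} = [[(2*t + 1)*e^{2*t}, 4*t*e^{2*t}], [-t*e^{2*t}, (1 - 2*t)*e^{2*t}]]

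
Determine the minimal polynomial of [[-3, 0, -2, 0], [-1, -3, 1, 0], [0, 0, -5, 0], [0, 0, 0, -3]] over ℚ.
The characteristic polynomial factors as (x + 3)^3(x + 5). The minimal polynomial is ∏(x - λ)^{k_λ} where k_λ is the size of the largest Jordan block at λ.

For λ = -5: rank(A + 5I) = 3, and the largest Jordan block has size 1 (the smallest k with rank((A + 5I)^k) = rank((A + 5I)^(k+1))).
For λ = -3: rank(A + 3I) = 2, and the largest Jordan block has size 2 (the smallest k with rank((A + 3I)^k) = rank((A + 3I)^(k+1))).

So m_A(x) = (x + 3)^2(x + 5).

m_A(x) = (x + 3)^2(x + 5)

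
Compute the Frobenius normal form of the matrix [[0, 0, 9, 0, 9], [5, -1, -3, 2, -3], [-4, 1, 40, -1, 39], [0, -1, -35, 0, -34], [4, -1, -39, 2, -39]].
R = [[0, 0, 0, 0, 9], [1, 0, 0, 0, 36], [0, 1, 0, 0, -1], [0, 0, 1, 0, 5], [0, 0, 0, 1, 0]]

The invariant factors of A (the non-unit diagonal entries of the Smith normal form of xI - A over ℚ[x]) are (x - 3)(x + 3)(x^3 + 4x + 1), each dividing the next. The characteristic polynomial is their product, (x - 3)(x + 3)(x^3 + 4x + 1).

The rational canonical form is the block-diagonal matrix of companion matrices C(f_i):
R = [[0, 0, 0, 0, 9], [1, 0, 0, 0, 36], [0, 1, 0, 0, -1], [0, 0, 1, 0, 5], [0, 0, 0, 1, 0]].

Note the characteristic polynomial does not split into linear factors over ℚ, so A has no Jordan form over ℚ; the rational canonical form exists over any field.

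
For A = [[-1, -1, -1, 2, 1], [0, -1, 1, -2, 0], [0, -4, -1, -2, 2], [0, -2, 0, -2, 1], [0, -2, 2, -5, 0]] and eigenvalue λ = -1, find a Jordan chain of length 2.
We seek v_1 ∈ ker((A + I)^2) \ ker(A + I), then set v_{i+1} = (A + I) v_i.

One such chain is v_1 = [[0, 0, -1, 0, 1]]^T, v_2 = [[2, -1, 2, 1, -1]]^T. Check: (A + I) v_2 = [[0, 0, 0, 0, 0]]^T = 0.

v_1 = [[0, 0, -1, 0, 1]]^T, v_2 = [[2, -1, 2, 1, -1]]^T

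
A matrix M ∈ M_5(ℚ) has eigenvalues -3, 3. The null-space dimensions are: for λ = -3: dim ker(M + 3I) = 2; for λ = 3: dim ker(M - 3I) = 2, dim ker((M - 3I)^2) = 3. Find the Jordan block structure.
Jordan blocks: (-3, 1), (-3, 1), (3, 2), (3, 1)

λ = -3: successive nullity increments [2] count blocks of size ≥ k; block sizes are [1, 1].
λ = 3: successive nullity increments [2, 1] count blocks of size ≥ k; block sizes are [2, 1].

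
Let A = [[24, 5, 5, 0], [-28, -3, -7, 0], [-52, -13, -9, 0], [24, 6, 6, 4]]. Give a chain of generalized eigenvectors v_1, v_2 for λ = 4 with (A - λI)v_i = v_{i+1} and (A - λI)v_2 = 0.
We seek v_1 ∈ ker((A - 4I)^2) \ ker(A - 4I), then set v_{i+1} = (A - 4I) v_i.

One such chain is v_1 = [[0, 1, -2, 2]]^T, v_2 = [[-5, 7, 13, -6]]^T. Check: (A - 4I) v_2 = [[0, 0, 0, 0]]^T = 0.

v_1 = [[0, 1, -2, 2]]^T, v_2 = [[-5, 7, 13, -6]]^T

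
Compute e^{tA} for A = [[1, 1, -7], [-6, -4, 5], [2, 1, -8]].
e^{tA} = [[(2*t + e^{4*t})*e^{-5*t}, t*e^{-5*t}, (-3*t - e^{4*t} + 1)*e^{-5*t}], [2*(t - e^{4*t} + 1)*e^{-5*t}, (t + 1)*e^{-5*t}, (-3*t + 2*e^{4*t} - 2)*e^{-5*t}], [2*t*e^{-5*t}, t*e^{-5*t}, (1 - 3*t)*e^{-5*t}]]

A has Jordan form J = [[-5, 1, 0], [0, -5, 0], [0, 0, -1]] with A = PJP^{-1}, so e^{tA} = P e^{tJ} P^{-1}.

For a Jordan block J_k(λ), e^{tJ_k(λ)} = e^{λt} · (I + tN + t^2 N^2/2! + ... + t^{k-1} N^{k-1}/(k-1)!) where N is the nilpotent superdiagonal part.

Assembling the blocks and conjugating back gives the entries of e^{tA} as shown above.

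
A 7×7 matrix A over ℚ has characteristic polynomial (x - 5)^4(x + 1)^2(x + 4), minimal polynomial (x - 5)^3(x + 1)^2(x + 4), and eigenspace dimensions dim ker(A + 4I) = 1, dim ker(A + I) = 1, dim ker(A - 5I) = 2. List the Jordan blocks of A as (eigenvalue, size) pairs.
λ = -4: algebraic multiplicity 1 (exponent in χ_A), largest block size 1 (exponent in m_A), 1 block (geometric multiplicity). This forces block sizes [1].
λ = -1: algebraic multiplicity 2 (exponent in χ_A), largest block size 2 (exponent in m_A), 1 block (geometric multiplicity). This forces block sizes [2].
λ = 5: algebraic multiplicity 4 (exponent in χ_A), largest block size 3 (exponent in m_A), 2 blocks (geometric multiplicity). These force block sizes [3, 1].

Jordan blocks: (-4, 1), (-1, 2), (5, 3), (5, 1)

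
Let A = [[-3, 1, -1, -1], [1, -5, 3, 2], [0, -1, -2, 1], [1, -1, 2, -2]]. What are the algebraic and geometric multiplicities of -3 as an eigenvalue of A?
algebraic multiplicity 4, geometric multiplicity 2

The characteristic polynomial is (x + 3)^4, so the factor x + 3 appears with exponent 4: the algebraic multiplicity is 4.

rank(A + 3I) = 2, so the eigenspace has dimension 4 - 2 = 2: the geometric multiplicity is 2.

Since 2 < 4, A is not diagonalizable.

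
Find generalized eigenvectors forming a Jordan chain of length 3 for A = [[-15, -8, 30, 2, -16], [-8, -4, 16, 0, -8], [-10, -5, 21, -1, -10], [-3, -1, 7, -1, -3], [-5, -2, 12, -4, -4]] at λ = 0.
v_1 = [[4, -2, 1, 0, -1]]^T, v_2 = [[2, 0, 1, 0, 0]]^T, v_3 = [[0, 0, 1, 1, 2]]^T

We seek v_1 ∈ ker(A^3) \ ker(A^2), then set v_{i+1} = A v_i.

One such chain is v_1 = [[4, -2, 1, 0, -1]]^T, v_2 = [[2, 0, 1, 0, 0]]^T, v_3 = [[0, 0, 1, 1, 2]]^T. Check: A v_3 = [[0, 0, 0, 0, 0]]^T = 0.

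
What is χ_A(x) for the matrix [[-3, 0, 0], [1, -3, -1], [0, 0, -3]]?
xI - A = [[x + 3, 0, 0], [-1, x + 3, 1], [0, 0, x + 3]].

Expanding det(xI - A) along the first row:
det(xI - A) = + (x + 3)·det([[x + 3, 1], [0, x + 3]]) - (0)·det([[-1, 1], [0, x + 3]]) + (0)·det([[-1, x + 3], [0, 0]]).

Evaluating gives χ_A(x) = x^3 + 9x^2 + 27x + 27 = (x + 3)^3.

χ_A(x) = (x + 3)^3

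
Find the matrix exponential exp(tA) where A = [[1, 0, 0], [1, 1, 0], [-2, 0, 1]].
e^{tA} = [[e^{t}, 0, 0], [t*e^{t}, e^{t}, 0], [-2*t*e^{t}, 0, e^{t}]]

A has Jordan form J = [[1, 1, 0], [0, 1, 0], [0, 0, 1]] with A = PJP^{-1}, so e^{tA} = P e^{tJ} P^{-1}.

For a Jordan block J_k(λ), e^{tJ_k(λ)} = e^{λt} · (I + tN + t^2 N^2/2! + ... + t^{k-1} N^{k-1}/(k-1)!) where N is the nilpotent superdiagonal part.

Assembling the blocks and conjugating back gives the entries of e^{tA} as shown above.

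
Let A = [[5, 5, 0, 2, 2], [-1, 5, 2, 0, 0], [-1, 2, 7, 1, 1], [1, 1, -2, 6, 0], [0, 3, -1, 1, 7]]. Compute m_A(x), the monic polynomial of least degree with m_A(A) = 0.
m_A(x) = (x - 6)^3

The characteristic polynomial factors as (x - 6)^5. The minimal polynomial is ∏(x - λ)^{k_λ} where k_λ is the size of the largest Jordan block at λ.

For λ = 6: rank(A - 6I) = 2, and the largest Jordan block has size 3 (the smallest k with rank((A - 6I)^k) = rank((A - 6I)^(k+1))).

So m_A(x) = (x - 6)^3.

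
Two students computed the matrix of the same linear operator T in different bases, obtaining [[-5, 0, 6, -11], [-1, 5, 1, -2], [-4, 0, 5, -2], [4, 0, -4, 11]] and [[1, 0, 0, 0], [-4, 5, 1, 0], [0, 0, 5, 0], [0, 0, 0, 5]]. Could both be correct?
Both have characteristic polynomial (x - 5)^3(x - 1), but the minimal polynomial of A is (x - 5)^3(x - 1) while the minimal polynomial of B is (x - 5)^2(x - 1). The minimal polynomial is a similarity invariant, so A and B are not similar.

No.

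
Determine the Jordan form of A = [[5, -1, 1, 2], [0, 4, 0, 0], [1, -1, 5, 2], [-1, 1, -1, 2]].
The characteristic polynomial is det(xI - A) = (x - 4)^4, so the eigenvalues are 4 (algebraic multiplicity 4).

For λ = 4: rank(A - 4I) = 1, rank((A - 4I)^2) = 0. The eigenspace has dimension 4 - 1 = 3, so there are 3 Jordan blocks; the rank sequence gives block sizes [2, 1, 1].

Assembling the blocks gives the Jordan form J above.

J = [[4, 1, 0, 0], [0, 4, 0, 0], [0, 0, 4, 0], [0, 0, 0, 4]]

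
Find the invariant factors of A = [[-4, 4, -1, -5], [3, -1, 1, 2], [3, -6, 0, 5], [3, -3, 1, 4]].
The Jordan structure of A has elementary divisors (x + 1)^3, (x - 2). Arranging the block sizes at each eigenvalue in decreasing order and taking row products gives the invariant factors.

Invariant factors (smallest first, each dividing the next): (x - 2)(x + 1)^3.

Check: the last factor (x - 2)(x + 1)^3 is the minimal polynomial, and the product (x - 2)(x + 1)^3 is the characteristic polynomial.

(x - 2)(x + 1)^3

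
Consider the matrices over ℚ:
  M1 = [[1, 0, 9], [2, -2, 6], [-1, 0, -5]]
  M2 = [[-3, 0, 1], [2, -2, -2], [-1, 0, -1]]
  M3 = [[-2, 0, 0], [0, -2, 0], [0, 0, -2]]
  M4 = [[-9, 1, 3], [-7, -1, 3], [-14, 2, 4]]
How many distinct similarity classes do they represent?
2 classes: {M1, M2, M4}, {M3}

Characteristic polynomials: χ_{M1} = (x + 2)^3, χ_{M2} = (x + 2)^3, χ_{M3} = (x + 2)^3, χ_{M4} = (x + 2)^3.

{M1, M2, M4}: invariant factors x + 2, (x + 2)^2.

{M3}: invariant factors x + 2, x + 2, x + 2.

Matrices are similar if and only if their invariant-factor lists agree; the partition into similarity classes is {M1, M2, M4}, {M3}.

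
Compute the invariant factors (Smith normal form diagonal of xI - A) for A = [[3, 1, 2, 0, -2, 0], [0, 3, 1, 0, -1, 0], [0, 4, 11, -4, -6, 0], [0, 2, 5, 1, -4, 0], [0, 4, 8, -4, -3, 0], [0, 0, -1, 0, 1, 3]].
The Jordan structure of A has elementary divisors (x - 3)^3, (x - 3)^2, (x - 3). Arranging the block sizes at each eigenvalue in decreasing order and taking row products gives the invariant factors.

Invariant factors (smallest first, each dividing the next): x - 3, (x - 3)^2, (x - 3)^3.

Check: the last factor (x - 3)^3 is the minimal polynomial, and the product (x - 3)^6 is the characteristic polynomial.

x - 3, (x - 3)^2, (x - 3)^3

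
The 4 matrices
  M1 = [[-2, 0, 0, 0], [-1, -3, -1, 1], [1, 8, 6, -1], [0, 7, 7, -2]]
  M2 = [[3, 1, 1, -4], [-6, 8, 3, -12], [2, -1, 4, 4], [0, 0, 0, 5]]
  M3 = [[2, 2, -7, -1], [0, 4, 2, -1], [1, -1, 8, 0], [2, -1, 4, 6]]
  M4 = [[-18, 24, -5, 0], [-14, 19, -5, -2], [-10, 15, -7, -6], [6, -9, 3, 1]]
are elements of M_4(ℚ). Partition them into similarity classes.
4 classes: {M1}, {M2}, {M3}, {M4}

Characteristic polynomials: χ_{M1} = (x - 5)(x + 2)^3, χ_{M2} = (x - 5)^4, χ_{M3} = (x - 5)^4, χ_{M4} = (x - 1)(x + 2)^3.

{M1}: invariant factors x + 2, (x - 5)(x + 2)^2.

{M2}: invariant factors x - 5, x - 5, (x - 5)^2.

{M3}: invariant factors (x - 5)^2, (x - 5)^2.

{M4}: invariant factors (x - 1)(x + 2)^3.

Matrices are similar if and only if their invariant-factor lists agree; the partition into similarity classes is {M1}, {M2}, {M3}, {M4}.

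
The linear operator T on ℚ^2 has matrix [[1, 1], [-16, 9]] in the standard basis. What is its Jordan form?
J = [[5, 1], [0, 5]]

The characteristic polynomial is det(xI - A) = (x - 5)^2, so the eigenvalues are 5 (algebraic multiplicity 2).

For λ = 5: rank(A - 5I) = 1, rank((A - 5I)^2) = 0. The eigenspace has dimension 2 - 1 = 1, so there is 1 Jordan block; the rank sequence gives block sizes [2].

Assembling the blocks gives the Jordan form J above.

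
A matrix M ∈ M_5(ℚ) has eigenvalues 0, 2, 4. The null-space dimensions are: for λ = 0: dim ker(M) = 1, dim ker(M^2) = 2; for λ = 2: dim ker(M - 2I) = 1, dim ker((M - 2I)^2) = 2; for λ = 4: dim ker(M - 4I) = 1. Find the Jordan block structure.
Jordan blocks: (0, 2), (2, 2), (4, 1)

λ = 0: successive nullity increments [1, 1] count blocks of size ≥ k; block sizes are [2].
λ = 2: successive nullity increments [1, 1] count blocks of size ≥ k; block sizes are [2].
λ = 4: successive nullity increments [1] count blocks of size ≥ k; block sizes are [1].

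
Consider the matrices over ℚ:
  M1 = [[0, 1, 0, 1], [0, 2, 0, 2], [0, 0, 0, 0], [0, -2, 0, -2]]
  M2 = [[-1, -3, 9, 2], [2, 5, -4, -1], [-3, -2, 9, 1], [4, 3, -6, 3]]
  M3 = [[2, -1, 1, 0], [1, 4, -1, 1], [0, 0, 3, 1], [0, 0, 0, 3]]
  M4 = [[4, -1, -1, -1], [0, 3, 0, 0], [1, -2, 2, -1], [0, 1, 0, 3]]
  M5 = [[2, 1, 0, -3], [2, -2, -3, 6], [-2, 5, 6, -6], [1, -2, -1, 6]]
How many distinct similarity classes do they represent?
3 classes: {M1}, {M2}, {M3, M4, M5}

Characteristic polynomials: χ_{M1} = x^4, χ_{M2} = (x - 4)^4, χ_{M3} = (x - 3)^4, χ_{M4} = (x - 3)^4, χ_{M5} = (x - 3)^4.

{M1}: invariant factors x, x, x^2.

{M2}: invariant factors (x - 4)^2, (x - 4)^2.

{M3, M4, M5}: invariant factors (x - 3)^2, (x - 3)^2.

Matrices are similar if and only if their invariant-factor lists agree; the partition into similarity classes is {M1}, {M2}, {M3, M4, M5}.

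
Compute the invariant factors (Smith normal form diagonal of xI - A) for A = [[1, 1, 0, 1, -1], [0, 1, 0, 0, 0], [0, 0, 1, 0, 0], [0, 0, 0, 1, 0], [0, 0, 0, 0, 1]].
The Jordan structure of A has elementary divisors (x - 1)^2, (x - 1), (x - 1), (x - 1). Arranging the block sizes at each eigenvalue in decreasing order and taking row products gives the invariant factors.

Invariant factors (smallest first, each dividing the next): x - 1, x - 1, x - 1, (x - 1)^2.

Check: the last factor (x - 1)^2 is the minimal polynomial, and the product (x - 1)^5 is the characteristic polynomial.

x - 1, x - 1, x - 1, (x - 1)^2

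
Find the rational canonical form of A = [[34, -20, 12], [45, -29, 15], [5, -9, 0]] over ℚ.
R = [[0, 0, -30], [1, 0, 11], [0, 1, 5]]

The invariant factors of A (the non-unit diagonal entries of the Smith normal form of xI - A over ℚ[x]) are (x - 6)(x^2 + x - 5), each dividing the next. The characteristic polynomial is their product, (x - 6)(x^2 + x - 5).

The rational canonical form is the block-diagonal matrix of companion matrices C(f_i):
R = [[0, 0, -30], [1, 0, 11], [0, 1, 5]].

Note the characteristic polynomial does not split into linear factors over ℚ, so A has no Jordan form over ℚ; the rational canonical form exists over any field.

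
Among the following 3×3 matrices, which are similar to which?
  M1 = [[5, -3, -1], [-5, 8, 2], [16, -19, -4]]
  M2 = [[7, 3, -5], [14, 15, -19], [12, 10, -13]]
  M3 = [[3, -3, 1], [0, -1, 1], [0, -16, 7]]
Characteristic polynomials: χ_{M1} = (x - 3)^3, χ_{M2} = (x - 3)^3, χ_{M3} = (x - 3)^3.

{M1, M2, M3}: invariant factors (x - 3)^3.

Matrices are similar if and only if their invariant-factor lists agree; the partition into similarity classes is {M1, M2, M3}.

1 class: {M1, M2, M3}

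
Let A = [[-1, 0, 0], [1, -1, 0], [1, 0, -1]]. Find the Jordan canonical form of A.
J = [[-1, 1, 0], [0, -1, 0], [0, 0, -1]]

The characteristic polynomial is det(xI - A) = (x + 1)^3, so the eigenvalues are -1 (algebraic multiplicity 3).

For λ = -1: rank(A + I) = 1, rank((A + I)^2) = 0. The eigenspace has dimension 3 - 1 = 2, so there are 2 Jordan blocks; the rank sequence gives block sizes [2, 1].

Assembling the blocks gives the Jordan form J above.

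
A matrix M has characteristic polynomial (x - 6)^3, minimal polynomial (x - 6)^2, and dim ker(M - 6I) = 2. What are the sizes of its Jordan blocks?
λ = 6: algebraic multiplicity 3 (exponent in χ_M), largest block size 2 (exponent in m_M), 2 blocks (geometric multiplicity). These force block sizes [2, 1].

Jordan blocks: (6, 2), (6, 1)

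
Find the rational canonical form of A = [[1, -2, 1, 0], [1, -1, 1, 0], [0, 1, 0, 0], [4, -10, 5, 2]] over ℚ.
The invariant factors of A (the non-unit diagonal entries of the Smith normal form of xI - A over ℚ[x]) are x^3(x - 2), each dividing the next. The characteristic polynomial is their product, x^3(x - 2).

The rational canonical form is the block-diagonal matrix of companion matrices C(f_i):
R = [[0, 0, 0, 0], [1, 0, 0, 0], [0, 1, 0, 0], [0, 0, 1, 2]].

R = [[0, 0, 0, 0], [1, 0, 0, 0], [0, 1, 0, 0], [0, 0, 1, 2]]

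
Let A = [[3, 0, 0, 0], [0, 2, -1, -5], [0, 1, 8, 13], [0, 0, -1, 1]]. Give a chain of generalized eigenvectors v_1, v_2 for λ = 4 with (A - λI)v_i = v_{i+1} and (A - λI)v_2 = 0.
We seek v_1 ∈ ker((A - 4I)^2) \ ker(A - 4I), then set v_{i+1} = (A - 4I) v_i.

One such chain is v_1 = [[0, -1, 1, 0]]^T, v_2 = [[0, 1, 3, -1]]^T. Check: (A - 4I) v_2 = [[0, 0, 0, 0]]^T = 0.

v_1 = [[0, -1, 1, 0]]^T, v_2 = [[0, 1, 3, -1]]^T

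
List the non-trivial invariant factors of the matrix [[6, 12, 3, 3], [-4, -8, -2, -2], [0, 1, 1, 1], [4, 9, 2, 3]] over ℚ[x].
The Jordan structure of A has elementary divisors x^2, (x - 1)^2. Arranging the block sizes at each eigenvalue in decreasing order and taking row products gives the invariant factors.

Invariant factors (smallest first, each dividing the next): x^2(x - 1)^2.

Check: the last factor x^2(x - 1)^2 is the minimal polynomial, and the product x^2(x - 1)^2 is the characteristic polynomial.

x^2(x - 1)^2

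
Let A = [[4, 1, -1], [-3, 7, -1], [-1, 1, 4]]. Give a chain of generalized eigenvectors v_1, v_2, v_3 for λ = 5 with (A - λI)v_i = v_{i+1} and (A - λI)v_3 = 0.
v_1 = [[-1, -1, 0]]^T, v_2 = [[0, 1, 0]]^T, v_3 = [[1, 2, 1]]^T

We seek v_1 ∈ ker((A - 5I)^3) \ ker((A - 5I)^2), then set v_{i+1} = (A - 5I) v_i.

One such chain is v_1 = [[-1, -1, 0]]^T, v_2 = [[0, 1, 0]]^T, v_3 = [[1, 2, 1]]^T. Check: (A - 5I) v_3 = [[0, 0, 0]]^T = 0.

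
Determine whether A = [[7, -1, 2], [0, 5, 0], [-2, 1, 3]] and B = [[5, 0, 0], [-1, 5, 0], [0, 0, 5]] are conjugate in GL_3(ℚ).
Two matrices over a field are similar if and only if they have the same invariant factors.

Both A and B have characteristic polynomial (x - 5)^3 and minimal polynomial (x - 5)^2. Computing further, both have invariant factors x - 5, (x - 5)^2. Hence A and B are similar.

Yes.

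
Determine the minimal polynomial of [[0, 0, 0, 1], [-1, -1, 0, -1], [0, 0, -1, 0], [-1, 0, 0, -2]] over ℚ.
The characteristic polynomial factors as (x + 1)^4. The minimal polynomial is ∏(x - λ)^{k_λ} where k_λ is the size of the largest Jordan block at λ.

For λ = -1: rank(A + I) = 1, and the largest Jordan block has size 2 (the smallest k with rank((A + I)^k) = rank((A + I)^(k+1))).

So m_A(x) = (x + 1)^2.

m_A(x) = (x + 1)^2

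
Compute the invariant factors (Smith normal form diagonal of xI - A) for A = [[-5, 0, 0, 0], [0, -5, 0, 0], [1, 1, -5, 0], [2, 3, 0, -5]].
The Jordan structure of A has elementary divisors (x + 5)^2, (x + 5)^2. Arranging the block sizes at each eigenvalue in decreasing order and taking row products gives the invariant factors.

Invariant factors (smallest first, each dividing the next): (x + 5)^2, (x + 5)^2.

Check: the last factor (x + 5)^2 is the minimal polynomial, and the product (x + 5)^4 is the characteristic polynomial.

(x + 5)^2, (x + 5)^2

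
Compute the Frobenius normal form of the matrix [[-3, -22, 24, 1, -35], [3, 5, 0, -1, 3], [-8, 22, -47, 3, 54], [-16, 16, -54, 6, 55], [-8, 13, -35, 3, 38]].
R = [[0, 0, 0, 0, -4], [1, 0, 0, 0, 0], [0, 1, 0, 0, 3], [0, 0, 1, 0, 3], [0, 0, 0, 1, -1]]

The invariant factors of A (the non-unit diagonal entries of the Smith normal form of xI - A over ℚ[x]) are (x - 1)(x + 2)(x^3 - x - 2), each dividing the next. The characteristic polynomial is their product, (x - 1)(x + 2)(x^3 - x - 2).

The rational canonical form is the block-diagonal matrix of companion matrices C(f_i):
R = [[0, 0, 0, 0, -4], [1, 0, 0, 0, 0], [0, 1, 0, 0, 3], [0, 0, 1, 0, 3], [0, 0, 0, 1, -1]].

Note the characteristic polynomial does not split into linear factors over ℚ, so A has no Jordan form over ℚ; the rational canonical form exists over any field.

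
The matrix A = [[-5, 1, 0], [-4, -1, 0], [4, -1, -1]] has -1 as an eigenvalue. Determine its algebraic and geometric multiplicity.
algebraic multiplicity 1, geometric multiplicity 1

The characteristic polynomial is (x + 1)(x + 3)^2, so the factor x + 1 appears with exponent 1: the algebraic multiplicity is 1.

rank(A + I) = 2, so the eigenspace has dimension 3 - 2 = 1: the geometric multiplicity is 1.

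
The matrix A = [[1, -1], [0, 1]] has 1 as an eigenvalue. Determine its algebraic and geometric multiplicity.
algebraic multiplicity 2, geometric multiplicity 1

The characteristic polynomial is (x - 1)^2, so the factor x - 1 appears with exponent 2: the algebraic multiplicity is 2.

rank(A - I) = 1, so the eigenspace has dimension 2 - 1 = 1: the geometric multiplicity is 1.

Since 1 < 2, A is not diagonalizable.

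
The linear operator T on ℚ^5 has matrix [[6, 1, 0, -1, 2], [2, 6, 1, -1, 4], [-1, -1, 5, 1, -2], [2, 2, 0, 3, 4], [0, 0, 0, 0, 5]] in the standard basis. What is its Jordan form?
J = [[5, 1, 0, 0, 0], [0, 5, 1, 0, 0], [0, 0, 5, 0, 0], [0, 0, 0, 5, 0], [0, 0, 0, 0, 5]]

The characteristic polynomial is det(xI - A) = (x - 5)^5, so the eigenvalues are 5 (algebraic multiplicity 5).

For λ = 5: rank(A - 5I) = 2, rank((A - 5I)^2) = 1, rank((A - 5I)^3) = 0. The eigenspace has dimension 5 - 2 = 3, so there are 3 Jordan blocks; the rank sequence gives block sizes [3, 1, 1].

Assembling the blocks gives the Jordan form J above.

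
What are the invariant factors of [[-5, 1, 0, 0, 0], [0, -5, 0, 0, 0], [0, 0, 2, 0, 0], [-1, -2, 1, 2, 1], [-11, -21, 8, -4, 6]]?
(x - 4)^2(x - 2)(x + 5)^2

The Jordan structure of A has elementary divisors (x + 5)^2, (x - 2), (x - 4)^2. Arranging the block sizes at each eigenvalue in decreasing order and taking row products gives the invariant factors.

Invariant factors (smallest first, each dividing the next): (x - 4)^2(x - 2)(x + 5)^2.

Check: the last factor (x - 4)^2(x - 2)(x + 5)^2 is the minimal polynomial, and the product (x - 4)^2(x - 2)(x + 5)^2 is the characteristic polynomial.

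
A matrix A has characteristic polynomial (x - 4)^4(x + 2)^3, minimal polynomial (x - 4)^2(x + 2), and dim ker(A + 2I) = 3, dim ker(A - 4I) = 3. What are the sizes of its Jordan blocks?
Jordan blocks: (-2, 1), (-2, 1), (-2, 1), (4, 2), (4, 1), (4, 1)

λ = -2: algebraic multiplicity 3 (exponent in χ_A), largest block size 1 (exponent in m_A), 3 blocks (geometric multiplicity). These force block sizes [1, 1, 1].
λ = 4: algebraic multiplicity 4 (exponent in χ_A), largest block size 2 (exponent in m_A), 3 blocks (geometric multiplicity). These force block sizes [2, 1, 1].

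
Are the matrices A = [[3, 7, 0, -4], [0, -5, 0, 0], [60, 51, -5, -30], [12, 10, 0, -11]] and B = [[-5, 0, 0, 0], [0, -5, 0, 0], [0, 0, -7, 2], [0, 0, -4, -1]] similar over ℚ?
Both have characteristic polynomial (x + 3)(x + 5)^3, but the minimal polynomial of A is (x + 3)(x + 5)^2 while the minimal polynomial of B is (x + 3)(x + 5). The minimal polynomial is a similarity invariant, so A and B are not similar.

No.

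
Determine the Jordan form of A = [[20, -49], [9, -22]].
The characteristic polynomial is det(xI - A) = (x + 1)^2, so the eigenvalues are -1 (algebraic multiplicity 2).

For λ = -1: rank(A + I) = 1, rank((A + I)^2) = 0. The eigenspace has dimension 2 - 1 = 1, so there is 1 Jordan block; the rank sequence gives block sizes [2].

Assembling the blocks gives the Jordan form J above.

J = [[-1, 1], [0, -1]]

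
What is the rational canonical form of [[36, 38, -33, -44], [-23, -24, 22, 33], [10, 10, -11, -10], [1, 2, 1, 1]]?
R = [[0, 12, 0, 0], [1, 1, 0, 0], [0, 0, 0, 12], [0, 0, 1, 1]]

The invariant factors of A (the non-unit diagonal entries of the Smith normal form of xI - A over ℚ[x]) are (x - 4)(x + 3), (x - 4)(x + 3), each dividing the next. The characteristic polynomial is their product, (x - 4)^2(x + 3)^2.

The rational canonical form is the block-diagonal matrix of companion matrices C(f_i):
R = [[0, 12, 0, 0], [1, 1, 0, 0], [0, 0, 0, 12], [0, 0, 1, 1]].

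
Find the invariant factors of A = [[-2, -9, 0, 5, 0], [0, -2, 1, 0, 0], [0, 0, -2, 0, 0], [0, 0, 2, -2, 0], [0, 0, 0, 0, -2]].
x + 2, x + 2, (x + 2)^3

The Jordan structure of A has elementary divisors (x + 2)^3, (x + 2), (x + 2). Arranging the block sizes at each eigenvalue in decreasing order and taking row products gives the invariant factors.

Invariant factors (smallest first, each dividing the next): x + 2, x + 2, (x + 2)^3.

Check: the last factor (x + 2)^3 is the minimal polynomial, and the product (x + 2)^5 is the characteristic polynomial.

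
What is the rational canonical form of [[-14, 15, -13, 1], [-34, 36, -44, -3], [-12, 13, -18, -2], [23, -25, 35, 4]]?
R = [[0, 0, 0, -1], [1, 0, 0, -8], [0, 1, 0, -14], [0, 0, 1, 8]]

The invariant factors of A (the non-unit diagonal entries of the Smith normal form of xI - A over ℚ[x]) are (x^2 - 4x - 1)^2, each dividing the next. The characteristic polynomial is their product, (x^2 - 4x - 1)^2.

The rational canonical form is the block-diagonal matrix of companion matrices C(f_i):
R = [[0, 0, 0, -1], [1, 0, 0, -8], [0, 1, 0, -14], [0, 0, 1, 8]].

Note the characteristic polynomial does not split into linear factors over ℚ, so A has no Jordan form over ℚ; the rational canonical form exists over any field.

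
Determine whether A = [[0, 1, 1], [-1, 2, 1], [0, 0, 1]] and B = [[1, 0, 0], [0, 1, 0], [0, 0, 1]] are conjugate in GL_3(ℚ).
No.

Both have characteristic polynomial (x - 1)^3, but the minimal polynomial of A is (x - 1)^2 while the minimal polynomial of B is x - 1. The minimal polynomial is a similarity invariant, so A and B are not similar.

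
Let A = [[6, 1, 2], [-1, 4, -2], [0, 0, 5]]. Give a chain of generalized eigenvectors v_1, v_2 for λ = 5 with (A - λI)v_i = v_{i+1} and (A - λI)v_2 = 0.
We seek v_1 ∈ ker((A - 5I)^2) \ ker(A - 5I), then set v_{i+1} = (A - 5I) v_i.

One such chain is v_1 = [[0, 1, 0]]^T, v_2 = [[1, -1, 0]]^T. Check: (A - 5I) v_2 = [[0, 0, 0]]^T = 0.

v_1 = [[0, 1, 0]]^T, v_2 = [[1, -1, 0]]^T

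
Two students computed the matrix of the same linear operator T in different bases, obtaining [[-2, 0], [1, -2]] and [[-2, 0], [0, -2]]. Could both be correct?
Both have characteristic polynomial (x + 2)^2, but the minimal polynomial of A is (x + 2)^2 while the minimal polynomial of B is x + 2. The minimal polynomial is a similarity invariant, so A and B are not similar.

No.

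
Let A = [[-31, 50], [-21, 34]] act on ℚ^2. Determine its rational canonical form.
The invariant factors of A (the non-unit diagonal entries of the Smith normal form of xI - A over ℚ[x]) are (x - 4)(x + 1), each dividing the next. The characteristic polynomial is their product, (x - 4)(x + 1).

The rational canonical form is the block-diagonal matrix of companion matrices C(f_i):
R = [[0, 4], [1, 3]].

R = [[0, 4], [1, 3]]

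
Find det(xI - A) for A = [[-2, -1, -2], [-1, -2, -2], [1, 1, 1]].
χ_A(x) = (x + 1)^3

xI - A = [[x + 2, 1, 2], [1, x + 2, 2], [-1, -1, x - 1]].

Expanding det(xI - A) along the first row:
det(xI - A) = + (x + 2)·det([[x + 2, 2], [-1, x - 1]]) - (1)·det([[1, 2], [-1, x - 1]]) + (2)·det([[1, x + 2], [-1, -1]]).

Evaluating gives χ_A(x) = x^3 + 3x^2 + 3x + 1 = (x + 1)^3.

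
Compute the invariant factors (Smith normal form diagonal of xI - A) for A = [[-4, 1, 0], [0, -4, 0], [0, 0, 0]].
x(x + 4)^2

The Jordan structure of A has elementary divisors (x + 4)^2, x. Arranging the block sizes at each eigenvalue in decreasing order and taking row products gives the invariant factors.

Invariant factors (smallest first, each dividing the next): x(x + 4)^2.

Check: the last factor x(x + 4)^2 is the minimal polynomial, and the product x(x + 4)^2 is the characteristic polynomial.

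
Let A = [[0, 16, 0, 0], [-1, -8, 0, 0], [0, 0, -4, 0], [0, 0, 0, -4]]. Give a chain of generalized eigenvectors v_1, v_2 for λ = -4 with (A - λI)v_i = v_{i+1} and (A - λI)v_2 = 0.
We seek v_1 ∈ ker((A + 4I)^2) \ ker(A + 4I), then set v_{i+1} = (A + 4I) v_i.

One such chain is v_1 = [[-3, 1, 0, 0]]^T, v_2 = [[4, -1, 0, 0]]^T. Check: (A + 4I) v_2 = [[0, 0, 0, 0]]^T = 0.

v_1 = [[-3, 1, 0, 0]]^T, v_2 = [[4, -1, 0, 0]]^T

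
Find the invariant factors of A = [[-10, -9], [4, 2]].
The Jordan structure of A has elementary divisors (x + 4)^2. Arranging the block sizes at each eigenvalue in decreasing order and taking row products gives the invariant factors.

Invariant factors (smallest first, each dividing the next): (x + 4)^2.

Check: the last factor (x + 4)^2 is the minimal polynomial, and the product (x + 4)^2 is the characteristic polynomial.

(x + 4)^2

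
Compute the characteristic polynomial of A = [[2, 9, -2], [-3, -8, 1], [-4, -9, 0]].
χ_A(x) = (x + 2)^3

xI - A = [[x - 2, -9, 2], [3, x + 8, -1], [4, 9, x]].

Expanding det(xI - A) along the first row:
det(xI - A) = + (x - 2)·det([[x + 8, -1], [9, x]]) - (-9)·det([[3, -1], [4, x]]) + (2)·det([[3, x + 8], [4, 9]]).

Evaluating gives χ_A(x) = x^3 + 6x^2 + 12x + 8 = (x + 2)^3.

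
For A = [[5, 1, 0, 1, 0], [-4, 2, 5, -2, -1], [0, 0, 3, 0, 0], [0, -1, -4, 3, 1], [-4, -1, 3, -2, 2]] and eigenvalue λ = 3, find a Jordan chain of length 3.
We seek v_1 ∈ ker((A - 3I)^3) \ ker((A - 3I)^2), then set v_{i+1} = (A - 3I) v_i.

One such chain is v_1 = [[0, 0, 1, 0, 4]]^T, v_2 = [[0, 1, 0, 0, -1]]^T, v_3 = [[1, 0, 0, -2, 0]]^T. Check: (A - 3I) v_3 = [[0, 0, 0, 0, 0]]^T = 0.

v_1 = [[0, 0, 1, 0, 4]]^T, v_2 = [[0, 1, 0, 0, -1]]^T, v_3 = [[1, 0, 0, -2, 0]]^T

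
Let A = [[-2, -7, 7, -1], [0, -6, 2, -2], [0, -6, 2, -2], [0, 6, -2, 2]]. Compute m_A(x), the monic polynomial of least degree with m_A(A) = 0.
m_A(x) = x(x + 2)^2

The characteristic polynomial factors as x^2(x + 2)^2. The minimal polynomial is ∏(x - λ)^{k_λ} where k_λ is the size of the largest Jordan block at λ.

For λ = -2: rank(A + 2I) = 3, and the largest Jordan block has size 2 (the smallest k with rank((A + 2I)^k) = rank((A + 2I)^(k+1))).
For λ = 0: rank(A) = 2, and the largest Jordan block has size 1 (the smallest k with rank(A^k) = rank(A^(k+1))).

So m_A(x) = x(x + 2)^2.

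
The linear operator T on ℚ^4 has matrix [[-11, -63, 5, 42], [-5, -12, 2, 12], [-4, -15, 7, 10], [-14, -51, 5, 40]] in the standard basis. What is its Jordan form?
The characteristic polynomial is det(xI - A) = (x - 6)^4, so the eigenvalues are 6 (algebraic multiplicity 4).

For λ = 6: rank(A - 6I) = 2, rank((A - 6I)^2) = 1, rank((A - 6I)^3) = 0. The eigenspace has dimension 4 - 2 = 2, so there are 2 Jordan blocks; the rank sequence gives block sizes [3, 1].

Assembling the blocks gives the Jordan form J above.

J = [[6, 1, 0, 0], [0, 6, 1, 0], [0, 0, 6, 0], [0, 0, 0, 6]]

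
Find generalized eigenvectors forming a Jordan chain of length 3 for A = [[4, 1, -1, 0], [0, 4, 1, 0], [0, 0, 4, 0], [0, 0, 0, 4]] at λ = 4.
We seek v_1 ∈ ker((A - 4I)^3) \ ker((A - 4I)^2), then set v_{i+1} = (A - 4I) v_i.

One such chain is v_1 = [[-1, 1, 1, 0]]^T, v_2 = [[0, 1, 0, 0]]^T, v_3 = [[1, 0, 0, 0]]^T. Check: (A - 4I) v_3 = [[0, 0, 0, 0]]^T = 0.

v_1 = [[-1, 1, 1, 0]]^T, v_2 = [[0, 1, 0, 0]]^T, v_3 = [[1, 0, 0, 0]]^T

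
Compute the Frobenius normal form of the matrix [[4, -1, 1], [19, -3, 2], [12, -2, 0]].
The invariant factors of A (the non-unit diagonal entries of the Smith normal form of xI - A over ℚ[x]) are (x + 2)(x^2 - 3x + 5), each dividing the next. The characteristic polynomial is their product, (x + 2)(x^2 - 3x + 5).

The rational canonical form is the block-diagonal matrix of companion matrices C(f_i):
R = [[0, 0, -10], [1, 0, 1], [0, 1, 1]].

Note the characteristic polynomial does not split into linear factors over ℚ, so A has no Jordan form over ℚ; the rational canonical form exists over any field.

R = [[0, 0, -10], [1, 0, 1], [0, 1, 1]]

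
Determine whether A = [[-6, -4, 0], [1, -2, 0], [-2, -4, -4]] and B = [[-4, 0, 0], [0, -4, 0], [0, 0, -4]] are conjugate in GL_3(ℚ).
Both have characteristic polynomial (x + 4)^3, but the minimal polynomial of A is (x + 4)^2 while the minimal polynomial of B is x + 4. The minimal polynomial is a similarity invariant, so A and B are not similar.

No.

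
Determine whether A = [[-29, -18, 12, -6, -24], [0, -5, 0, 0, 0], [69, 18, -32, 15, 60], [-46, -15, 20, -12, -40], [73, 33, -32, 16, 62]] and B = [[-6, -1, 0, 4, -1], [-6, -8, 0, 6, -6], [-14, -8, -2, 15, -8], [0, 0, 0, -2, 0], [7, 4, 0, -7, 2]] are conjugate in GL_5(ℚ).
Both have characteristic polynomial (x + 2)^3(x + 5)^2, but the minimal polynomial of A is (x + 2)^2(x + 5) while the minimal polynomial of B is (x + 2)^2(x + 5)^2. The minimal polynomial is a similarity invariant, so A and B are not similar.

No.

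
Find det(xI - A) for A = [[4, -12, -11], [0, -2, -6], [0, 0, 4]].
xI - A = [[x - 4, 12, 11], [0, x + 2, 6], [0, 0, x - 4]].

Expanding det(xI - A) along the first row:
det(xI - A) = + (x - 4)·det([[x + 2, 6], [0, x - 4]]) - (12)·det([[0, 6], [0, x - 4]]) + (11)·det([[0, x + 2], [0, 0]]).

Evaluating gives χ_A(x) = x^3 - 6x^2 + 32 = (x - 4)^2(x + 2).

χ_A(x) = (x - 4)^2(x + 2)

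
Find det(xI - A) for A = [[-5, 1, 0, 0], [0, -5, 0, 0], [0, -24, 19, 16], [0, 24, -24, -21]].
xI - A = [[x + 5, -1, 0, 0], [0, x + 5, 0, 0], [0, 24, x - 19, -16], [0, -24, 24, x + 21]].

Expanding det(xI - A) along the first row:
det(xI - A) = + (x + 5)·det([[x + 5, 0, 0], [24, x - 19, -16], [-24, 24, x + 21]]) - (-1)·det([[0, 0, 0], [0, x - 19, -16], [0, 24, x + 21]]) + (0)·det([[0, x + 5, 0], [0, 24, -16], [0, -24, x + 21]]) - (0)·det([[0, x + 5, 0], [0, 24, x - 19], [0, -24, 24]]).

Evaluating gives χ_A(x) = x^4 + 12x^3 + 30x^2 - 100x - 375 = (x - 3)(x + 5)^3.

χ_A(x) = (x - 3)(x + 5)^3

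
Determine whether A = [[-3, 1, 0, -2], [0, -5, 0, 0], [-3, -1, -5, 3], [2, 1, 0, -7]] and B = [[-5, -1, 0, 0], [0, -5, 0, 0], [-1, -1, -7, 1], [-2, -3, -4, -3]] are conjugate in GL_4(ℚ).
Two matrices over a field are similar if and only if they have the same invariant factors.

Both A and B have characteristic polynomial (x + 5)^4 and minimal polynomial (x + 5)^2. Computing further, both have invariant factors (x + 5)^2, (x + 5)^2. Hence A and B are similar.

Yes.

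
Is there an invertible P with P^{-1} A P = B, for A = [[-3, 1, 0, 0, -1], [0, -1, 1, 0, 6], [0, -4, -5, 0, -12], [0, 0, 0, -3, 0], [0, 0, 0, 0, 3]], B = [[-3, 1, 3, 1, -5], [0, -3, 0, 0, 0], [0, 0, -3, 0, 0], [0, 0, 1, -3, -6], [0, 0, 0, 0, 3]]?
Yes.

Two matrices over a field are similar if and only if they have the same invariant factors.

Both A and B have characteristic polynomial (x - 3)(x + 3)^4 and minimal polynomial (x - 3)(x + 3)^3. Computing further, both have invariant factors x + 3, (x - 3)(x + 3)^3. Hence A and B are similar.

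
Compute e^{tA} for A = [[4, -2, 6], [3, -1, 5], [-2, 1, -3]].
e^{tA} = [[-t^2 + 4*t + 1, -2*t, 2*t*(3 - t)], [t*(6 - t)/2, 1 - t, t*(5 - t)], [t*(t - 4)/2, t, t^2 - 3*t + 1]]

A has Jordan form J = [[0, 1, 0], [0, 0, 1], [0, 0, 0]] with A = PJP^{-1}, so e^{tA} = P e^{tJ} P^{-1}.

For a Jordan block J_k(λ), e^{tJ_k(λ)} = e^{λt} · (I + tN + t^2 N^2/2! + ... + t^{k-1} N^{k-1}/(k-1)!) where N is the nilpotent superdiagonal part.

Assembling the blocks and conjugating back gives the entries of e^{tA} as shown above.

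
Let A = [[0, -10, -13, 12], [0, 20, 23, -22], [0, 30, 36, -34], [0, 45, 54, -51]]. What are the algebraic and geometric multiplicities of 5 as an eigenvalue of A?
The characteristic polynomial is x^3(x - 5), so the factor x - 5 appears with exponent 1: the algebraic multiplicity is 1.

rank(A - 5I) = 3, so the eigenspace has dimension 4 - 3 = 1: the geometric multiplicity is 1.

algebraic multiplicity 1, geometric multiplicity 1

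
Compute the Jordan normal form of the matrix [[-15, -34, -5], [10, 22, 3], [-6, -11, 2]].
The characteristic polynomial is det(xI - A) = (x - 3)^3, so the eigenvalues are 3 (algebraic multiplicity 3).

For λ = 3: rank(A - 3I) = 2, rank((A - 3I)^2) = 1, rank((A - 3I)^3) = 0. The eigenspace has dimension 3 - 2 = 1, so there is 1 Jordan block; the rank sequence gives block sizes [3].

Assembling the blocks gives the Jordan form J above.

J = [[3, 1, 0], [0, 3, 1], [0, 0, 3]]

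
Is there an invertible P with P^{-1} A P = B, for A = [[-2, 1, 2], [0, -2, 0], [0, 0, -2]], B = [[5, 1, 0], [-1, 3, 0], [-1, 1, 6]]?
No.

trace(A) = -6 but trace(B) = 14. The trace is a similarity invariant, so A and B are not similar.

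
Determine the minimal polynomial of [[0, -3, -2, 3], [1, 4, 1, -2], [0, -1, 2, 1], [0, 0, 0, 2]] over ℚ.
m_A(x) = (x - 2)^3

The characteristic polynomial factors as (x - 2)^4. The minimal polynomial is ∏(x - λ)^{k_λ} where k_λ is the size of the largest Jordan block at λ.

For λ = 2: rank(A - 2I) = 2, and the largest Jordan block has size 3 (the smallest k with rank((A - 2I)^k) = rank((A - 2I)^(k+1))).

So m_A(x) = (x - 2)^3.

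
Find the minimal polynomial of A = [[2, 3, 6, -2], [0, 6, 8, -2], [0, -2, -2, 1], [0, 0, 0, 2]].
The characteristic polynomial factors as (x - 2)^4. The minimal polynomial is ∏(x - λ)^{k_λ} where k_λ is the size of the largest Jordan block at λ.

For λ = 2: rank(A - 2I) = 2, and the largest Jordan block has size 2 (the smallest k with rank((A - 2I)^k) = rank((A - 2I)^(k+1))).

So m_A(x) = (x - 2)^2.

m_A(x) = (x - 2)^2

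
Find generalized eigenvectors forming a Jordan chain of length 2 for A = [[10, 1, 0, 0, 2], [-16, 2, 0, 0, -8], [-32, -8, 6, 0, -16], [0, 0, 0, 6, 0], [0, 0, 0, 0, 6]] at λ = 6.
v_1 = [[0, 1, 2, 0, 0]]^T, v_2 = [[1, -4, -8, 0, 0]]^T

We seek v_1 ∈ ker((A - 6I)^2) \ ker(A - 6I), then set v_{i+1} = (A - 6I) v_i.

One such chain is v_1 = [[0, 1, 2, 0, 0]]^T, v_2 = [[1, -4, -8, 0, 0]]^T. Check: (A - 6I) v_2 = [[0, 0, 0, 0, 0]]^T = 0.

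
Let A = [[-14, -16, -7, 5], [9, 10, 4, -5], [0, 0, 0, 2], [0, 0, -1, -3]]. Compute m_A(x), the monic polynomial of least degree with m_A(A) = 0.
m_A(x) = (x + 1)(x + 2)^2

The characteristic polynomial factors as (x + 1)(x + 2)^3. The minimal polynomial is ∏(x - λ)^{k_λ} where k_λ is the size of the largest Jordan block at λ.

For λ = -2: rank(A + 2I) = 2, and the largest Jordan block has size 2 (the smallest k with rank((A + 2I)^k) = rank((A + 2I)^(k+1))).
For λ = -1: rank(A + I) = 3, and the largest Jordan block has size 1 (the smallest k with rank((A + I)^k) = rank((A + I)^(k+1))).

So m_A(x) = (x + 1)(x + 2)^2.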